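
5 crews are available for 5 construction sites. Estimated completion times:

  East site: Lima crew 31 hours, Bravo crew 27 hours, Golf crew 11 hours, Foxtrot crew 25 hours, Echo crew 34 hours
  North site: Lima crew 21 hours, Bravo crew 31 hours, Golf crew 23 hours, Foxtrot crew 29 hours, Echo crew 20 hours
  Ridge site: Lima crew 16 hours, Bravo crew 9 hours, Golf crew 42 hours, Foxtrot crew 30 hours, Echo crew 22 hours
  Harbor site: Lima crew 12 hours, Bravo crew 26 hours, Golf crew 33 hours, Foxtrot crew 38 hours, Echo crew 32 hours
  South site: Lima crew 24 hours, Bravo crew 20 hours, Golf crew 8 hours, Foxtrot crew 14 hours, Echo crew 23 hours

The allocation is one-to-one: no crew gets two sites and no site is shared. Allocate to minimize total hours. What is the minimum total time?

Optimal: Lima crew→Harbor site (12 hours), Bravo crew→Ridge site (9 hours), Golf crew→East site (11 hours), Foxtrot crew→South site (14 hours), Echo crew→North site (20 hours) — total 12+9+11+14+20 = 66 hours.
Row-greedy (each crew in turn takes its cheapest remaining site) gives 74 hours, worse by 8.
Next-best assignment: Lima crew→Harbor site, Bravo crew→Ridge site, Golf crew→South site, Foxtrot crew→East site, Echo crew→North site = 74 hours.

Minimum total: 66 hours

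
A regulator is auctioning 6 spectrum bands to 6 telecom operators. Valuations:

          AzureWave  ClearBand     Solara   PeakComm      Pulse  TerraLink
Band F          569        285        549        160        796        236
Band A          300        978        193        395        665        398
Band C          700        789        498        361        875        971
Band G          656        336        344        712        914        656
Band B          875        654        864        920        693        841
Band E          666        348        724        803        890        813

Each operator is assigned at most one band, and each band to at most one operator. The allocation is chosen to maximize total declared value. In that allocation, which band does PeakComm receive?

Optimal: AzureWave→Band F ($569M), ClearBand→Band A ($978M), Solara→Band B ($864M), PeakComm→Band E ($803M), Pulse→Band G ($914M), TerraLink→Band C ($971M) — total 569+978+864+803+914+971 = $5099M.
Checked against all permutations: $5099M is optimal.
PeakComm's own top band is Band B ($920M), but forcing PeakComm→Band B and reassigning the rest optimally gives only $5076M — worse by 23.

PeakComm receives Band E.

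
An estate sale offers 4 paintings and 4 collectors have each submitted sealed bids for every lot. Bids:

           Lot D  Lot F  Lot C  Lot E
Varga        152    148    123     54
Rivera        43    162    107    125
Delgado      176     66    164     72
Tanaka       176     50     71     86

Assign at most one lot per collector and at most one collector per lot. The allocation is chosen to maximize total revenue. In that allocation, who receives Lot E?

Optimal: Varga→Lot F ($148), Rivera→Lot E ($125), Delgado→Lot C ($164), Tanaka→Lot D ($176) — total 148+125+164+176 = $613.
Row-greedy (each collector in turn takes its best remaining lot) gives $564, worse by 49.
Next-best assignment: Varga→Lot D, Rivera→Lot F, Delgado→Lot C, Tanaka→Lot E = $564.
Swapping Rivera↔Tanaka (Rivera→Lot D $43, Tanaka→Lot E $86) loses 172.
Every other assignment is strictly worse.
Rivera's own top lot is Lot F ($162), but forcing Rivera→Lot F and reassigning the rest optimally gives only $564 — worse by 49.

Rivera receives Lot E.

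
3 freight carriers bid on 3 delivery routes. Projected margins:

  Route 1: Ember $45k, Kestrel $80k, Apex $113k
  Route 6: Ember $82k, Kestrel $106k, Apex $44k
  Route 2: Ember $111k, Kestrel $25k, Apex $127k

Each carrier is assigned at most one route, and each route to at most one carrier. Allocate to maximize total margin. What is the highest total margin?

Max total: $330k

Optimal: Ember→Route 2 ($111k), Kestrel→Route 6 ($106k), Apex→Route 1 ($113k) — total 111+106+113 = $330k.
Max-entry greedy (repeatedly take the single best remaining cell) gives $278k, worse by 52.
Next-best assignment: Ember→Route 6, Kestrel→Route 1, Apex→Route 2 = $289k.
Checked against all permutations: $330k is optimal.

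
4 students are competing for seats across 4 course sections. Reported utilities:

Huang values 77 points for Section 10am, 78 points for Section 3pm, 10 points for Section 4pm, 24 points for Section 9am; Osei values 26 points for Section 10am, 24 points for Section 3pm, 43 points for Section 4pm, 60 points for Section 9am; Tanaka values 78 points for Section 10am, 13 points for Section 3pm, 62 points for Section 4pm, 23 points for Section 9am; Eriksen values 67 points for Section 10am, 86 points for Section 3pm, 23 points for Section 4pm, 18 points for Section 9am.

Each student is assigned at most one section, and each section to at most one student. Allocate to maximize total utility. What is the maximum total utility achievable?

This is a one-to-one assignment (maximum-weight bipartite matching).
Optimal: Huang→Section 10am (77 points), Osei→Section 9am (60 points), Tanaka→Section 4pm (62 points), Eriksen→Section 3pm (86 points) — total 77+60+62+86 = 285 points.
Row-greedy (each student in turn takes its best remaining section) gives 239 points, worse by 46.
Next-best assignment: Huang→Section 3pm, Osei→Section 9am, Tanaka→Section 4pm, Eriksen→Section 10am = 267 points.
Checked against all permutations: 285 points is optimal.

Max total: 285 points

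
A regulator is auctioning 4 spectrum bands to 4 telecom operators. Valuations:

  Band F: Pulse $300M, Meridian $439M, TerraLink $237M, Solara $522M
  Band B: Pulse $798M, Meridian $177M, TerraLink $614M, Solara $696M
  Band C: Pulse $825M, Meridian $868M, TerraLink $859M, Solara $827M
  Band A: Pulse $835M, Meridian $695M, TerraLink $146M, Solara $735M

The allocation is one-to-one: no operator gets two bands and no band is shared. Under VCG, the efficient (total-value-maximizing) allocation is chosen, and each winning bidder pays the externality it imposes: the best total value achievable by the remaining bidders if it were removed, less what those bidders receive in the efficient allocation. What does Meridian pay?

Meridian pays $213M.

Efficient allocation: Pulse→Band B ($798M), Meridian→Band A ($695M), TerraLink→Band C ($859M), Solara→Band F ($522M); total welfare W = $2874M.
Meridian receives Band A at value $695M, so the others get W − 695 = $2179M.
Without Meridian: best allocation of the remaining 3 bidders over all 4 bands is Pulse→Band B ($798M), TerraLink→Band C ($859M), Solara→Band A ($735M), total $2392M.
VCG payment = (others' best without Meridian) − (others' welfare with Meridian) = 2392 − 2179 = $213M.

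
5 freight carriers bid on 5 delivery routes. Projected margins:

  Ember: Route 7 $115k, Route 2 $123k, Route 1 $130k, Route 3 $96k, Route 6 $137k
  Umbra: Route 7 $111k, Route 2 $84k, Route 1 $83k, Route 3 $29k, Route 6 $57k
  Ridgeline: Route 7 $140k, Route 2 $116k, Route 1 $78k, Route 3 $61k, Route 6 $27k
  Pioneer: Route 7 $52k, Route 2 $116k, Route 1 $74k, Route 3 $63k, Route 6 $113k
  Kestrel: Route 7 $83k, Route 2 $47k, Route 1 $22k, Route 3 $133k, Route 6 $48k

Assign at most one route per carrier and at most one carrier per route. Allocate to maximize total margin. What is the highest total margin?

Max total: $609k

Optimal: Ember→Route 6 ($137k), Umbra→Route 1 ($83k), Ridgeline→Route 7 ($140k), Pioneer→Route 2 ($116k), Kestrel→Route 3 ($133k) — total 137+83+140+116+133 = $609k.
Column-greedy (each route in turn goes to its best remaining carrier) gives $592k, worse by 17.
Next-best assignment: Ember→Route 1, Umbra→Route 7, Ridgeline→Route 2, Pioneer→Route 6, Kestrel→Route 3 = $603k.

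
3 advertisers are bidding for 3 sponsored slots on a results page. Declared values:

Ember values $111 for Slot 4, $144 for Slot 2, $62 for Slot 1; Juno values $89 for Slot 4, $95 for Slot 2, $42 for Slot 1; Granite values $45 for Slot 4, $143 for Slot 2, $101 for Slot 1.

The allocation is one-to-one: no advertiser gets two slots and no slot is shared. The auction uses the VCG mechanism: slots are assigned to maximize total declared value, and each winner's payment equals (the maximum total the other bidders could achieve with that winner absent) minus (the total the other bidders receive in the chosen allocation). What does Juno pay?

Juno pays $9.

Efficient allocation: Ember→Slot 2 ($144), Juno→Slot 4 ($89), Granite→Slot 1 ($101); total welfare W = $334.
Juno receives Slot 4 at value $89, so the others get W − 89 = $245.
Without Juno: best allocation of the remaining 2 bidders over all 3 slots is Ember→Slot 4 ($111), Granite→Slot 2 ($143), total $254.
VCG payment = (others' best without Juno) − (others' welfare with Juno) = 254 − 245 = $9.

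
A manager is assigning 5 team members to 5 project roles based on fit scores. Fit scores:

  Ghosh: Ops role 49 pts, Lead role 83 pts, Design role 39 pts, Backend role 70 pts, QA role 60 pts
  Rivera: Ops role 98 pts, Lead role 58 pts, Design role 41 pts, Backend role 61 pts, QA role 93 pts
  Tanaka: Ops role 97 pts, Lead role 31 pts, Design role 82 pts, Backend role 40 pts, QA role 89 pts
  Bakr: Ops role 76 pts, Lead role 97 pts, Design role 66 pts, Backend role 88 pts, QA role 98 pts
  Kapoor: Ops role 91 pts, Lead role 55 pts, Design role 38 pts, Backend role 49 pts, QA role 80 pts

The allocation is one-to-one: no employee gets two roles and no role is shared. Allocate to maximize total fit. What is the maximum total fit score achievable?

Treat this as an assignment problem: match each employee to one role.
Optimal: Ghosh→Lead role (83 pts), Rivera→QA role (93 pts), Tanaka→Design role (82 pts), Bakr→Backend role (88 pts), Kapoor→Ops role (91 pts) — total 83+93+82+88+91 = 437 pts.
Column-greedy (each role in turn goes to its best remaining employee) gives 427 pts, worse by 10.
Swapping Bakr↔Kapoor (Bakr→Ops role 76 pts, Kapoor→Backend role 49 pts) loses 54.

Max total: 437 pts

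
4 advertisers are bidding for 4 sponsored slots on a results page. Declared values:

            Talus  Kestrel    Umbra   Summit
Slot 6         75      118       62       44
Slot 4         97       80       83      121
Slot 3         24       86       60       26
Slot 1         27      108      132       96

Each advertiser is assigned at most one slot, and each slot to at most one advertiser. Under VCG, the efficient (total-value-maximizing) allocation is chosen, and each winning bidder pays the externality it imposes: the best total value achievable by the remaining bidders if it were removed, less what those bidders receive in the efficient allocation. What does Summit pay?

Summit pays $54.

Efficient allocation: Talus→Slot 6 ($75), Kestrel→Slot 3 ($86), Umbra→Slot 1 ($132), Summit→Slot 4 ($121); total welfare W = $414.
Summit receives Slot 4 at value $121, so the others get W − 121 = $293.
Without Summit: best allocation of the remaining 3 bidders over all 4 slots is Talus→Slot 4 ($97), Kestrel→Slot 6 ($118), Umbra→Slot 1 ($132), total $347.
VCG payment = (others' best without Summit) − (others' welfare with Summit) = 347 − 293 = $54.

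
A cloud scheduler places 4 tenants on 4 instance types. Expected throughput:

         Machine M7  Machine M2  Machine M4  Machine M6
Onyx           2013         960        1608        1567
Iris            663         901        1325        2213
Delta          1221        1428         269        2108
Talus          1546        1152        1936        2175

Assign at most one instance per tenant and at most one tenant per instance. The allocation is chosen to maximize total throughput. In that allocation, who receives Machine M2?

Delta receives Machine M2.

Optimal: Onyx→Machine M7 (2013 ops/s), Iris→Machine M6 (2213 ops/s), Delta→Machine M2 (1428 ops/s), Talus→Machine M4 (1936 ops/s) — total 2013+2213+1428+1936 = 7590 ops/s.
Every other assignment is strictly worse.
Delta's own top instance is Machine M6 (2108 ops/s), but forcing Delta→Machine M6 and reassigning the rest optimally gives only 6958 ops/s — worse by 632.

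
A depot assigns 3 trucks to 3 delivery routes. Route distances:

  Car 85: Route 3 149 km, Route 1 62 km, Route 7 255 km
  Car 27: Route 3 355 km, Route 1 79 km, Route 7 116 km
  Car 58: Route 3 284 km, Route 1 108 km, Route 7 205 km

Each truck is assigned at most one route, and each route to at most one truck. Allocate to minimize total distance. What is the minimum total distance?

Minimum total: 373 km

Optimal: Car 85→Route 3 (149 km), Car 27→Route 7 (116 km), Car 58→Route 1 (108 km) — total 149+116+108 = 373 km.
Min-entry greedy (repeatedly take the single cheapest remaining cell) gives 462 km, worse by 89.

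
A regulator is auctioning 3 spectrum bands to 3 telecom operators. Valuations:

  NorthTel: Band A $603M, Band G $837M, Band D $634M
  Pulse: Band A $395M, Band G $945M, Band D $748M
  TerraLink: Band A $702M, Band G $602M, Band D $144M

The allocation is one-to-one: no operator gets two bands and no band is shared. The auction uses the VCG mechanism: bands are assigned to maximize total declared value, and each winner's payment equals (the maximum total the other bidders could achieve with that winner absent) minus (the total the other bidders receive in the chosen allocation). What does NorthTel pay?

Efficient allocation: NorthTel→Band G ($837M), Pulse→Band D ($748M), TerraLink→Band A ($702M); total welfare W = $2287M.
NorthTel receives Band G at value $837M, so the others get W − 837 = $1450M.
Without NorthTel: best allocation of the remaining 2 bidders over all 3 bands is Pulse→Band G ($945M), TerraLink→Band A ($702M), total $1647M.
VCG payment = (others' best without NorthTel) − (others' welfare with NorthTel) = 1647 − 1450 = $197M.

NorthTel pays $197M.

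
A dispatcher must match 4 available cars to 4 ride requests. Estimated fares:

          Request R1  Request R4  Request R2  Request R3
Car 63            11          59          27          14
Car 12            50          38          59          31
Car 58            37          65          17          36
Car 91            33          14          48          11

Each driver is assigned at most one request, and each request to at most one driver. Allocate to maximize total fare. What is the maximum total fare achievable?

This is the linear assignment problem.
Optimal: Car 63→Request R4 ($59), Car 12→Request R1 ($50), Car 58→Request R3 ($36), Car 91→Request R2 ($48) — total 59+50+36+48 = $193.
Column-greedy (each request in turn goes to its best remaining driver) gives $177, worse by 16.

Maximum total: $193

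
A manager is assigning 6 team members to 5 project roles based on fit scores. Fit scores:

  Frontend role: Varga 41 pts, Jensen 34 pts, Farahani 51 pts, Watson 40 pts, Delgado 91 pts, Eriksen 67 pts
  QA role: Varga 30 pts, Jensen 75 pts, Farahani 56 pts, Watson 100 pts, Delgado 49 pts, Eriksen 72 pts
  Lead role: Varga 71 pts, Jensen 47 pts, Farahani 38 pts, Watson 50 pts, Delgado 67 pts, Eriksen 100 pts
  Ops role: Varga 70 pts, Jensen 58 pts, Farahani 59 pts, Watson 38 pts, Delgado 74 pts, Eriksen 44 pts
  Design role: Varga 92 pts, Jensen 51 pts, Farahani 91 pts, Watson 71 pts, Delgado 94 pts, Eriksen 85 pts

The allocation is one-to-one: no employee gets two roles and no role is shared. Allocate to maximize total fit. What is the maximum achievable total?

Treat this as an assignment problem: match each employee to one role.
Optimal: Delgado→Frontend role (91 pts), Watson→QA role (100 pts), Eriksen→Lead role (100 pts), Varga→Ops role (70 pts), Farahani→Design role (91 pts) — total 91+100+100+70+91 = 452 pts.
Row-greedy (each employee in turn takes its best remaining role) gives 367 pts, worse by 85.
Swapping Watson↔Eriksen (Watson→Lead role 50 pts, Eriksen→QA role 72 pts) loses 78.

Max total: 452 pts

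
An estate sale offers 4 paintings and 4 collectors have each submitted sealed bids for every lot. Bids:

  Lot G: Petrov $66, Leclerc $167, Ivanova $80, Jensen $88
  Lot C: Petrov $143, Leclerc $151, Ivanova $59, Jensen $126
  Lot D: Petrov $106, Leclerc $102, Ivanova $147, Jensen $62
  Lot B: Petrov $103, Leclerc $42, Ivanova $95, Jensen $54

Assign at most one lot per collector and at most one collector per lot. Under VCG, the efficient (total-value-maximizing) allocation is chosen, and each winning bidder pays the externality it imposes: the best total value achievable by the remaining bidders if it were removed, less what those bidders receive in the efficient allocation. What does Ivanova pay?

Efficient allocation: Petrov→Lot B ($103), Leclerc→Lot G ($167), Ivanova→Lot D ($147), Jensen→Lot C ($126); total welfare W = $543.
Ivanova receives Lot D at value $147, so the others get W − 147 = $396.
Without Ivanova: best allocation of the remaining 3 bidders over all 4 lots is Petrov→Lot D ($106), Leclerc→Lot G ($167), Jensen→Lot C ($126), total $399.
VCG payment = (others' best without Ivanova) − (others' welfare with Ivanova) = 399 − 396 = $3.

Ivanova pays $3.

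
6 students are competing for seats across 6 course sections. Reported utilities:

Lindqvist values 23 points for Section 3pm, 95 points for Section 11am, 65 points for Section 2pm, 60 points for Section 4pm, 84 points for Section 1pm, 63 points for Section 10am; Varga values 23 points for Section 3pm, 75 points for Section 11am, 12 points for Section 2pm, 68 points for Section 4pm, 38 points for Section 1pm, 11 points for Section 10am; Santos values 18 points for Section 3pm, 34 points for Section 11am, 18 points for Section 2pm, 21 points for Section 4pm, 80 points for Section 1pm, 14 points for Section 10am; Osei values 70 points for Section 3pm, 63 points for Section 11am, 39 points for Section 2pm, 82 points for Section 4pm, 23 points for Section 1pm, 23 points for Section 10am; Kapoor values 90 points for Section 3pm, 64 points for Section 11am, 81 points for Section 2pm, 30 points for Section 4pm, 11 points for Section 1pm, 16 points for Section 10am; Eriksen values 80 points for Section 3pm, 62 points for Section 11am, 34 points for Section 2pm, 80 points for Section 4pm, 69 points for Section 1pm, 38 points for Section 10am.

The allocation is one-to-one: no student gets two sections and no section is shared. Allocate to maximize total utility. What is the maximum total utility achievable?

This is a one-to-one assignment (maximum-weight bipartite matching).
Optimal: Lindqvist→Section 10am (63 points), Varga→Section 11am (75 points), Santos→Section 1pm (80 points), Osei→Section 4pm (82 points), Kapoor→Section 2pm (81 points), Eriksen→Section 3pm (80 points) — total 63+75+80+82+81+80 = 461 points.
Row-greedy (each student in turn takes its best remaining section) gives 432 points, worse by 29.
Swapping Lindqvist↔Varga (Lindqvist→Section 11am 95 points, Varga→Section 10am 11 points) loses 32.
Every other assignment is strictly worse.

Maximum total: 461 points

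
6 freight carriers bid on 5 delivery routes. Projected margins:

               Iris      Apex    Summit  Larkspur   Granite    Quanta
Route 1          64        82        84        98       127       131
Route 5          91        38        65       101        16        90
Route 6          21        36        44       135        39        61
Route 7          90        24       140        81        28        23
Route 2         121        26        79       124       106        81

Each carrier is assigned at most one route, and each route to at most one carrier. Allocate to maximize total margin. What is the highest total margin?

Treat this as an assignment problem: match each carrier to one route.
Optimal: Granite→Route 1 ($127k), Quanta→Route 5 ($90k), Larkspur→Route 6 ($135k), Summit→Route 7 ($140k), Iris→Route 2 ($121k) — total 127+90+135+140+121 = $613k.
Row-greedy (each carrier in turn takes its best remaining route) gives $494k, worse by 119.
Next-best assignment: Quanta→Route 1, Iris→Route 5, Larkspur→Route 6, Summit→Route 7, Granite→Route 2 = $603k.
Swapping Iris↔Summit (Iris→Route 7 $90k, Summit→Route 2 $79k) loses 92.

Maximum total: $613k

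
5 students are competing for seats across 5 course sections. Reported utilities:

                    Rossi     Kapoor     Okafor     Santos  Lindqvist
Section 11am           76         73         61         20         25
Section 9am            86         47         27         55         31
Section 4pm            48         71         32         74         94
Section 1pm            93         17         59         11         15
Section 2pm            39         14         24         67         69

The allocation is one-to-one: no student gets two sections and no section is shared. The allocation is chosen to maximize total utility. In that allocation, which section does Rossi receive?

Rossi receives Section 9am.

This is a one-to-one assignment (maximum-weight bipartite matching).
Optimal: Rossi→Section 9am (86 points), Kapoor→Section 11am (73 points), Okafor→Section 1pm (59 points), Santos→Section 2pm (67 points), Lindqvist→Section 4pm (94 points) — total 86+73+59+67+94 = 379 points.
No other one-to-one assignment exceeds 379 points.
Rossi's own top section is Section 1pm (93 points), but forcing Rossi→Section 1pm and reassigning the rest optimally gives only 362 points — worse by 17.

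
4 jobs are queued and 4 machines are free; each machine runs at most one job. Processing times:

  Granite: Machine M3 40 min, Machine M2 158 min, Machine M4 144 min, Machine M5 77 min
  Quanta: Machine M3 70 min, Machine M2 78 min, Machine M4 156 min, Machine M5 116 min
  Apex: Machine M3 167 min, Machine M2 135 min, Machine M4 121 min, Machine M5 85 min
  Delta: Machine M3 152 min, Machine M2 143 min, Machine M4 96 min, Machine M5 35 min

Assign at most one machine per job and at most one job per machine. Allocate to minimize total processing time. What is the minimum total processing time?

Min total: 274 min

This is the linear assignment problem.
Optimal: Granite→Machine M3 (40 min), Quanta→Machine M2 (78 min), Apex→Machine M4 (121 min), Delta→Machine M5 (35 min) — total 40+78+121+35 = 274 min.
Column-greedy (each machine in turn goes to its cheapest remaining job) gives 299 min, worse by 25.
Next-best assignment: Granite→Machine M3, Quanta→Machine M2, Apex→Machine M5, Delta→Machine M4 = 299 min.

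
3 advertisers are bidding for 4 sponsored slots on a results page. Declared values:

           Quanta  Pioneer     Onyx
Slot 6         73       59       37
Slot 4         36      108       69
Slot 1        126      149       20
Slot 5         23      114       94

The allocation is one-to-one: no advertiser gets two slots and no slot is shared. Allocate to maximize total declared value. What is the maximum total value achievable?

Maximum total: $328

Optimal: Quanta→Slot 1 ($126), Pioneer→Slot 4 ($108), Onyx→Slot 5 ($94) — total 126+108+94 = $328.
Max-entry greedy (repeatedly take the single best remaining cell) gives $316, worse by 12.
Swapping Quanta↔Onyx (Quanta→Slot 5 $23, Onyx→Slot 1 $20) loses 177.
No other one-to-one assignment exceeds $328.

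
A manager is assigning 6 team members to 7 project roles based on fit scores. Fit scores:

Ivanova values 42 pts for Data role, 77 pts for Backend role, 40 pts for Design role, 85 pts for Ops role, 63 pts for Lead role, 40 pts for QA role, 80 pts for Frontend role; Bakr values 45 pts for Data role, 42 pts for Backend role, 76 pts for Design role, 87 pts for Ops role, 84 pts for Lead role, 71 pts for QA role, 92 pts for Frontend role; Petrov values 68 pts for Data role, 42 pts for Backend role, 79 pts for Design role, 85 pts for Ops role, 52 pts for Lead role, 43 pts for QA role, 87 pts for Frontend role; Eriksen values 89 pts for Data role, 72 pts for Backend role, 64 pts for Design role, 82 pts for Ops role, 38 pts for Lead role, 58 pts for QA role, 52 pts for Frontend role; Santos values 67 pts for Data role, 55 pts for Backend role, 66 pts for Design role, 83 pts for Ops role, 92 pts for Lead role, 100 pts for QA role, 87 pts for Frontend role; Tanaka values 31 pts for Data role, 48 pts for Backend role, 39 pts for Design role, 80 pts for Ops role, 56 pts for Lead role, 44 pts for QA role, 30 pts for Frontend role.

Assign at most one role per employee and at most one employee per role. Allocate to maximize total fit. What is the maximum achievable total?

Treat this as an assignment problem: match each employee to one role.
Optimal: Ivanova→Backend role (77 pts), Bakr→Lead role (84 pts), Petrov→Frontend role (87 pts), Eriksen→Data role (89 pts), Santos→QA role (100 pts), Tanaka→Ops role (80 pts) — total 77+84+87+89+100+80 = 517 pts.
Row-greedy (each employee in turn takes its best remaining role) gives 501 pts, worse by 16.
No other one-to-one assignment exceeds 517 pts.

Maximum total: 517 pts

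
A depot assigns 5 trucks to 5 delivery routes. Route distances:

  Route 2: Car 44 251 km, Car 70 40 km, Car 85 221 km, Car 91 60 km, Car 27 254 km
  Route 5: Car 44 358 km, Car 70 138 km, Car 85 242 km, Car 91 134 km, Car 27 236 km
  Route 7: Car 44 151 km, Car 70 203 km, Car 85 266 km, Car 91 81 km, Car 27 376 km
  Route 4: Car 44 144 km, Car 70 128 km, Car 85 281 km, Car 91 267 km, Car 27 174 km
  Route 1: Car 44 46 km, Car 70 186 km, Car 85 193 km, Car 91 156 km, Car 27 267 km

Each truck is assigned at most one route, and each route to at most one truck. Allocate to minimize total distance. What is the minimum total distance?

Treat this as an assignment problem: match each truck to one route.
Optimal: Car 44→Route 1 (46 km), Car 70→Route 2 (40 km), Car 85→Route 5 (242 km), Car 91→Route 7 (81 km), Car 27→Route 4 (174 km) — total 46+40+242+81+174 = 583 km.
Column-greedy (each route in turn goes to its cheapest remaining truck) gives 692 km, worse by 109.
Next-best assignment: Car 44→Route 1, Car 70→Route 2, Car 85→Route 7, Car 91→Route 5, Car 27→Route 4 = 660 km.
Checked against all permutations: 583 km is optimal.

Minimum total: 583 km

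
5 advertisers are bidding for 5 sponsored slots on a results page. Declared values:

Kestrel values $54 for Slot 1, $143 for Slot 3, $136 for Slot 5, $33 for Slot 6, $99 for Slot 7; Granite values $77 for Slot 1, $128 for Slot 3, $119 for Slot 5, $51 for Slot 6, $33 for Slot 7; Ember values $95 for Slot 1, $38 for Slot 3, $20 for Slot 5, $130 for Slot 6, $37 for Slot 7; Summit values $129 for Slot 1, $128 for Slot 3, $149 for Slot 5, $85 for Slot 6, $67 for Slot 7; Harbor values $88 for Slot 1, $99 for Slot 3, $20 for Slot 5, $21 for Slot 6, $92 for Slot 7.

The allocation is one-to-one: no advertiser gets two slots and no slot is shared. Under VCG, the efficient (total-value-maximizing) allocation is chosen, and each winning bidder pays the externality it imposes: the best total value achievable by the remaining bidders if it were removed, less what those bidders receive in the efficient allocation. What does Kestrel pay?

Kestrel pays $20.

Efficient allocation: Kestrel→Slot 5 ($136), Granite→Slot 3 ($128), Ember→Slot 6 ($130), Summit→Slot 1 ($129), Harbor→Slot 7 ($92); total welfare W = $615.
Kestrel receives Slot 5 at value $136, so the others get W − 136 = $479.
Without Kestrel: best allocation of the remaining 4 bidders over all 5 slots is Granite→Slot 3 ($128), Ember→Slot 6 ($130), Summit→Slot 5 ($149), Harbor→Slot 7 ($92), total $499.
VCG payment = (others' best without Kestrel) − (others' welfare with Kestrel) = 499 − 479 = $20.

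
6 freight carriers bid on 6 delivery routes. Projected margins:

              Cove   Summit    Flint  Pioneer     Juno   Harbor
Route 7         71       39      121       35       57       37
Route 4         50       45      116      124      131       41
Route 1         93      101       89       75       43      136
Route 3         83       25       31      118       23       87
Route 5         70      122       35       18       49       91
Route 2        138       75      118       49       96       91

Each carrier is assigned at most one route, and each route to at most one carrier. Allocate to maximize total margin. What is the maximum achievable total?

Optimal: Cove→Route 2 ($138k), Summit→Route 5 ($122k), Flint→Route 7 ($121k), Pioneer→Route 3 ($118k), Juno→Route 4 ($131k), Harbor→Route 1 ($136k) — total 138+122+121+118+131+136 = $766k.
Row-greedy (each carrier in turn takes its best remaining route) gives $635k, worse by 131.
Next-best assignment: Cove→Route 2, Summit→Route 1, Flint→Route 7, Pioneer→Route 3, Juno→Route 4, Harbor→Route 5 = $700k.

Max total: $766k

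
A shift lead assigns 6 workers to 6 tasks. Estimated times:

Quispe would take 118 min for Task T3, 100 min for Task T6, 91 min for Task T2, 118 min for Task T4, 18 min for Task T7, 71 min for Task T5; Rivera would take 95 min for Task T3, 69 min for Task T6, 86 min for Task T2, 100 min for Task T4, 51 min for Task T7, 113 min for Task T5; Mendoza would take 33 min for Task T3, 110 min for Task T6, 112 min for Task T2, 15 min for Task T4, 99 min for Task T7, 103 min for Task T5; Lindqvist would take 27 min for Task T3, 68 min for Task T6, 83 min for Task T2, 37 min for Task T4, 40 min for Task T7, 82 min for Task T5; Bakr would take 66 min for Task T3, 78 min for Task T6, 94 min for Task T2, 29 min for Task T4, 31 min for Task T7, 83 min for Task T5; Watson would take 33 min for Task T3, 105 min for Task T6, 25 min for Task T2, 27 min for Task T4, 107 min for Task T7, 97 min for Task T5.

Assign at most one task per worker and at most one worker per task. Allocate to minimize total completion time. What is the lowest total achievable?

Min total: 237 min

Optimal: Quispe→Task T7 (18 min), Rivera→Task T6 (69 min), Mendoza→Task T4 (15 min), Lindqvist→Task T3 (27 min), Bakr→Task T5 (83 min), Watson→Task T2 (25 min) — total 18+69+15+27+83+25 = 237 min.
Next-best assignment: Quispe→Task T5, Rivera→Task T6, Mendoza→Task T4, Lindqvist→Task T3, Bakr→Task T7, Watson→Task T2 = 238 min.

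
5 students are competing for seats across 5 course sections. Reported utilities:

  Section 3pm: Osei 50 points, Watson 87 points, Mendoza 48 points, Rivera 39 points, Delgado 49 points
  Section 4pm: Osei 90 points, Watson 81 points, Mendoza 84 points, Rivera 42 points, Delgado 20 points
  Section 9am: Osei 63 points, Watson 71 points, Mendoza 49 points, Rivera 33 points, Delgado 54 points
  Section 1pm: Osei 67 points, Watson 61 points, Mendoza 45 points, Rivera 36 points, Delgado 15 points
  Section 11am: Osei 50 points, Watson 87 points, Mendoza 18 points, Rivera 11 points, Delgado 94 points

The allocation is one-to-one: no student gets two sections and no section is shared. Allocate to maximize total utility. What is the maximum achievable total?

Max total: 365 points

Optimal: Osei→Section 1pm (67 points), Watson→Section 3pm (87 points), Mendoza→Section 4pm (84 points), Rivera→Section 9am (33 points), Delgado→Section 11am (94 points) — total 67+87+84+33+94 = 365 points.
Max-entry greedy (repeatedly take the single best remaining cell) gives 356 points, worse by 9.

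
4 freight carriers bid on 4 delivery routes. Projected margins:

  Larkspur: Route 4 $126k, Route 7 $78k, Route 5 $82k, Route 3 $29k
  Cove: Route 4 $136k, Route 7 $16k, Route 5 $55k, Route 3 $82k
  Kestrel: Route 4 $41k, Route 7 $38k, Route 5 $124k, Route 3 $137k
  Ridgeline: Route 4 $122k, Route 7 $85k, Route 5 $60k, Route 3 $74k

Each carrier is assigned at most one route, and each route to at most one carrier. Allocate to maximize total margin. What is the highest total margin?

Optimal: Larkspur→Route 5 ($82k), Cove→Route 4 ($136k), Kestrel→Route 3 ($137k), Ridgeline→Route 7 ($85k) — total 82+136+137+85 = $440k.
Row-greedy (each carrier in turn takes its best remaining route) gives $417k, worse by 23.
Swapping Cove↔Ridgeline (Cove→Route 7 $16k, Ridgeline→Route 4 $122k) loses 83.

Maximum total: $440k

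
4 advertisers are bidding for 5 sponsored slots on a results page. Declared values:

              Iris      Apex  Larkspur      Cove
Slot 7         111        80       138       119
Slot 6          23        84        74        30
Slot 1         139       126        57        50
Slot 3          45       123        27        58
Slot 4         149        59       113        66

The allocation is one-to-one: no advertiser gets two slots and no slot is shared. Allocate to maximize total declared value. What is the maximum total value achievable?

Maximum total: $494

Treat this as an assignment problem: match each advertiser to one slot.
Optimal: Iris→Slot 1 ($139), Apex→Slot 3 ($123), Larkspur→Slot 4 ($113), Cove→Slot 7 ($119) — total 139+123+113+119 = $494.
Max-entry greedy (repeatedly take the single best remaining cell) gives $471, worse by 23.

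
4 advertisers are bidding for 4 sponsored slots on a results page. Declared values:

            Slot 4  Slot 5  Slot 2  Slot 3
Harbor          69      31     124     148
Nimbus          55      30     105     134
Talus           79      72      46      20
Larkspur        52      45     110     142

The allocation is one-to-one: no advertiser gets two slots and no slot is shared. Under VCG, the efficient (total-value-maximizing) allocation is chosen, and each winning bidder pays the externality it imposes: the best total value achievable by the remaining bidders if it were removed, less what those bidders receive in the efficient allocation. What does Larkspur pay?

Efficient allocation: Harbor→Slot 2 ($124), Nimbus→Slot 4 ($55), Talus→Slot 5 ($72), Larkspur→Slot 3 ($142); total welfare W = $393.
Larkspur receives Slot 3 at value $142, so the others get W − 142 = $251.
Without Larkspur: best allocation of the remaining 3 bidders over all 4 slots is Harbor→Slot 2 ($124), Nimbus→Slot 3 ($134), Talus→Slot 4 ($79), total $337.
VCG payment = (others' best without Larkspur) − (others' welfare with Larkspur) = 337 − 251 = $86.

Larkspur pays $86.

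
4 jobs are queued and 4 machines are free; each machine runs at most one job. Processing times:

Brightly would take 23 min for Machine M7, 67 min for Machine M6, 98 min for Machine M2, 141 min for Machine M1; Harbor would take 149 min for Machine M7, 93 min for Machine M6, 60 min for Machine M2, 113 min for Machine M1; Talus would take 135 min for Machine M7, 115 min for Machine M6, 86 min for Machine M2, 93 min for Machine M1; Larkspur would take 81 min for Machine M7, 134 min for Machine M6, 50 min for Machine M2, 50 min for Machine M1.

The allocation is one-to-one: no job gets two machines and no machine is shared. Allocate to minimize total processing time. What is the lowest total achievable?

Min total: 248 min

Optimal: Brightly→Machine M7 (23 min), Harbor→Machine M2 (60 min), Talus→Machine M6 (115 min), Larkspur→Machine M1 (50 min) — total 23+60+115+50 = 248 min.
Min-entry greedy (repeatedly take the single cheapest remaining cell) gives 259 min, worse by 11.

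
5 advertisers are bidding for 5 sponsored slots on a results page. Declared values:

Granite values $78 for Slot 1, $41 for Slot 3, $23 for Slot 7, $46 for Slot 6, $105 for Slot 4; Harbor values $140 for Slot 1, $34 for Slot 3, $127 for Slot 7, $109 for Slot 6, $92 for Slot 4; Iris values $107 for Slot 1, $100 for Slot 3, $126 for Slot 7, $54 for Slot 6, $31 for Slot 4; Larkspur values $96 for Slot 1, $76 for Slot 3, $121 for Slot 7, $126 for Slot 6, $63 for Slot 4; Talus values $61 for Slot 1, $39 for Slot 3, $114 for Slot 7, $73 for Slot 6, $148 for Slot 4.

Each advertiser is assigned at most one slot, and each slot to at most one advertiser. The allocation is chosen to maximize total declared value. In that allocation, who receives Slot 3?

This is a one-to-one assignment (maximum-weight bipartite matching).
Optimal: Granite→Slot 4 ($105), Harbor→Slot 1 ($140), Iris→Slot 3 ($100), Larkspur→Slot 6 ($126), Talus→Slot 7 ($114) — total 105+140+100+126+114 = $585.
Row-greedy (each advertiser in turn takes its best remaining slot) gives $536, worse by 49.
Next-best assignment: Granite→Slot 3, Harbor→Slot 1, Iris→Slot 7, Larkspur→Slot 6, Talus→Slot 4 = $581.
Every other assignment is strictly worse.
Iris's own top slot is Slot 7 ($126), but forcing Iris→Slot 7 and reassigning the rest optimally gives only $581 — worse by 4.

Iris receives Slot 3.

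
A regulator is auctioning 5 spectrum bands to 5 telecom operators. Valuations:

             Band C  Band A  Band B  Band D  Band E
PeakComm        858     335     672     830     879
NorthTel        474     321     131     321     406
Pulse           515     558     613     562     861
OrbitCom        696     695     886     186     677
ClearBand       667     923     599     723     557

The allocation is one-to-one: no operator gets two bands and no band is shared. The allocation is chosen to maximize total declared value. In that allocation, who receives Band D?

Optimal: PeakComm→Band D ($830M), NorthTel→Band C ($474M), Pulse→Band E ($861M), OrbitCom→Band B ($886M), ClearBand→Band A ($923M) — total 830+474+861+886+923 = $3974M.
Max-entry greedy (repeatedly take the single best remaining cell) gives $3724M, worse by 250.
Swapping OrbitCom↔NorthTel (OrbitCom→Band C $696M, NorthTel→Band B $131M) loses 533.
PeakComm's own top band is Band E ($879M), but forcing PeakComm→Band E and reassigning the rest optimally gives only $3724M — worse by 250.

PeakComm receives Band D.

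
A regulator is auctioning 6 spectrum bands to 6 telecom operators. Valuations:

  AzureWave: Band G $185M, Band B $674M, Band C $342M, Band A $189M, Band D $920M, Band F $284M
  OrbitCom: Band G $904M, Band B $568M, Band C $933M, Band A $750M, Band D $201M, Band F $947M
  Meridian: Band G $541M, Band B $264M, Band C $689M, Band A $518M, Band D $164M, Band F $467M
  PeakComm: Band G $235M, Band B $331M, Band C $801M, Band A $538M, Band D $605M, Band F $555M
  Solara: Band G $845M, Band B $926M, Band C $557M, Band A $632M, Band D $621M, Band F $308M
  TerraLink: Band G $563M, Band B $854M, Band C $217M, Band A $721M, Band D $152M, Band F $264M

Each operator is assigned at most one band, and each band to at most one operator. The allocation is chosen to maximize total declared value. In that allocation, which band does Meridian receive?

Meridian receives Band A.

This is the linear assignment problem.
Optimal: AzureWave→Band D ($920M), OrbitCom→Band F ($947M), Meridian→Band A ($518M), PeakComm→Band C ($801M), Solara→Band G ($845M), TerraLink→Band B ($854M) — total 920+947+518+801+845+854 = $4885M.
Max-entry greedy (repeatedly take the single best remaining cell) gives $4856M, worse by 29.
Swapping OrbitCom↔Meridian (OrbitCom→Band A $750M, Meridian→Band F $467M) loses 248.
No other one-to-one assignment exceeds $4885M.
Meridian's own top band is Band C ($689M), but forcing Meridian→Band C and reassigning the rest optimally gives only $4793M — worse by 92.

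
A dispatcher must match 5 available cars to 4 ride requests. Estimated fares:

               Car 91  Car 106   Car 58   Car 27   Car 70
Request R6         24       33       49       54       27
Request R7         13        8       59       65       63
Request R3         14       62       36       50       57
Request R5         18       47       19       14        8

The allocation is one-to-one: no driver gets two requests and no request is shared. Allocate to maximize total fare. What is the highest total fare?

Max total: $218

This is the linear assignment problem.
Optimal: Car 58→Request R6 ($49), Car 27→Request R7 ($65), Car 70→Request R3 ($57), Car 106→Request R5 ($47) — total 49+65+57+47 = $218.
Column-greedy (each request in turn goes to its best remaining driver) gives $198, worse by 20.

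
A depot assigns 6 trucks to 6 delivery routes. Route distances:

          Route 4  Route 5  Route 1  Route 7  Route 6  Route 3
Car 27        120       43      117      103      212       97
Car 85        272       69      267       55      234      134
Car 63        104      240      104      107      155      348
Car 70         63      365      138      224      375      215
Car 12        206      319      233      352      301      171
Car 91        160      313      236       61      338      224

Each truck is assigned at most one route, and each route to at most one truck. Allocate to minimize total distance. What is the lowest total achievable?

Min total: 636 km

Optimal: Car 27→Route 1 (117 km), Car 85→Route 5 (69 km), Car 63→Route 6 (155 km), Car 70→Route 4 (63 km), Car 12→Route 3 (171 km), Car 91→Route 7 (61 km) — total 117+69+155+63+171+61 = 636 km.
Row-greedy (each truck in turn takes its cheapest remaining route) gives 849 km, worse by 213.
Every other assignment is strictly worse.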